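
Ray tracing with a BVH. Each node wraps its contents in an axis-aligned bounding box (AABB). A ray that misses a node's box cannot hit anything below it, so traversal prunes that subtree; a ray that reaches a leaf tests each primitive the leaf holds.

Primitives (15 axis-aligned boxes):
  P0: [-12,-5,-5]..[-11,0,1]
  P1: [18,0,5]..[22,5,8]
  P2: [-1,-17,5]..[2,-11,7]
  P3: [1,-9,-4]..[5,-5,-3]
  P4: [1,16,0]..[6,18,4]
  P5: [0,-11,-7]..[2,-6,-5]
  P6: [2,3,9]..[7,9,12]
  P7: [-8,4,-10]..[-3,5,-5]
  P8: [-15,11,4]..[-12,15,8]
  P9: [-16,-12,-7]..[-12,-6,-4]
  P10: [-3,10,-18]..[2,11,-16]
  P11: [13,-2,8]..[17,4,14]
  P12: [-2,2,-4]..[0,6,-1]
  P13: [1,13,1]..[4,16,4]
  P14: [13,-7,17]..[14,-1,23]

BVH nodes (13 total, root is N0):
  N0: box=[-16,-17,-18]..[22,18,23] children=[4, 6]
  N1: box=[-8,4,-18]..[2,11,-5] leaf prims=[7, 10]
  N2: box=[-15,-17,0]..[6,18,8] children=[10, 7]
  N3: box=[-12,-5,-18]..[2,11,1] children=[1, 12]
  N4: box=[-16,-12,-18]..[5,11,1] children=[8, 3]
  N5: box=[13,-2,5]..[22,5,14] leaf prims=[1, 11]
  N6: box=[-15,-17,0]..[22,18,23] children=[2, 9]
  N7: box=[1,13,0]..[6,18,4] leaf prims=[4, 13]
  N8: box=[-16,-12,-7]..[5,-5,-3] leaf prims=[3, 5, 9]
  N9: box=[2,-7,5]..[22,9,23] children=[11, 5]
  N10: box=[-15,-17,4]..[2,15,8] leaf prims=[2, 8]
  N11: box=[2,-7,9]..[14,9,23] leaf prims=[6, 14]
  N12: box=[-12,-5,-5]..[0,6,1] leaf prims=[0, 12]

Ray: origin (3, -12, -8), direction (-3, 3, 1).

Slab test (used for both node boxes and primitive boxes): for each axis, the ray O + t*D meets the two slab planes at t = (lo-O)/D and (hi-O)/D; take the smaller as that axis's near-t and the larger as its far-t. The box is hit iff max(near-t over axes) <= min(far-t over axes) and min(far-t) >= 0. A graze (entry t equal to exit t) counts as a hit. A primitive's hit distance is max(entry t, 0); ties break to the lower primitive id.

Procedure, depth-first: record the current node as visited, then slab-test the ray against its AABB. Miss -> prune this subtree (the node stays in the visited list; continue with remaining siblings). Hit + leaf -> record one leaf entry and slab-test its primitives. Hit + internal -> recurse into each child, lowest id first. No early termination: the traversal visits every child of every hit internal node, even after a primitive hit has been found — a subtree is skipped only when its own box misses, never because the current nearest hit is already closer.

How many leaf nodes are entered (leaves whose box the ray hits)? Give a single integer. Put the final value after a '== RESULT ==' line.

Trace the traversal:
N0 x:[-19/3,19/3] y:[-5/3,10] z:[-10,31] -> hit [-5/3,19/3], descend [4, 6]
  N4 x:[-2/3,19/3] y:[0,23/3] z:[-10,9] -> hit [0,19/3], descend [3, 8]
    N3 x:[1/3,5] y:[7/3,23/3] z:[-10,9] -> hit [7/3,5], descend [1, 12]
      N1 x:[1/3,11/3] y:[16/3,23/3] z:[-10,3] -> miss, prune
      N12 x:[1,5] y:[7/3,6] z:[3,9] -> hit [3,5] leaf, test {P0(miss), P12(miss)}
    N8 x:[-2/3,19/3] y:[0,7/3] z:[1,5] -> hit [1,7/3] leaf, test {P3(miss), P5@t=1, P9(miss)}
  N6 x:[-19/3,6] y:[-5/3,10] z:[8,31] -> miss, prune

Visited [0, 4, 3, 1, 12, 8, 6]. Tests: 7 box, 2 leaf. Nearest: P5.

== RESULT ==
2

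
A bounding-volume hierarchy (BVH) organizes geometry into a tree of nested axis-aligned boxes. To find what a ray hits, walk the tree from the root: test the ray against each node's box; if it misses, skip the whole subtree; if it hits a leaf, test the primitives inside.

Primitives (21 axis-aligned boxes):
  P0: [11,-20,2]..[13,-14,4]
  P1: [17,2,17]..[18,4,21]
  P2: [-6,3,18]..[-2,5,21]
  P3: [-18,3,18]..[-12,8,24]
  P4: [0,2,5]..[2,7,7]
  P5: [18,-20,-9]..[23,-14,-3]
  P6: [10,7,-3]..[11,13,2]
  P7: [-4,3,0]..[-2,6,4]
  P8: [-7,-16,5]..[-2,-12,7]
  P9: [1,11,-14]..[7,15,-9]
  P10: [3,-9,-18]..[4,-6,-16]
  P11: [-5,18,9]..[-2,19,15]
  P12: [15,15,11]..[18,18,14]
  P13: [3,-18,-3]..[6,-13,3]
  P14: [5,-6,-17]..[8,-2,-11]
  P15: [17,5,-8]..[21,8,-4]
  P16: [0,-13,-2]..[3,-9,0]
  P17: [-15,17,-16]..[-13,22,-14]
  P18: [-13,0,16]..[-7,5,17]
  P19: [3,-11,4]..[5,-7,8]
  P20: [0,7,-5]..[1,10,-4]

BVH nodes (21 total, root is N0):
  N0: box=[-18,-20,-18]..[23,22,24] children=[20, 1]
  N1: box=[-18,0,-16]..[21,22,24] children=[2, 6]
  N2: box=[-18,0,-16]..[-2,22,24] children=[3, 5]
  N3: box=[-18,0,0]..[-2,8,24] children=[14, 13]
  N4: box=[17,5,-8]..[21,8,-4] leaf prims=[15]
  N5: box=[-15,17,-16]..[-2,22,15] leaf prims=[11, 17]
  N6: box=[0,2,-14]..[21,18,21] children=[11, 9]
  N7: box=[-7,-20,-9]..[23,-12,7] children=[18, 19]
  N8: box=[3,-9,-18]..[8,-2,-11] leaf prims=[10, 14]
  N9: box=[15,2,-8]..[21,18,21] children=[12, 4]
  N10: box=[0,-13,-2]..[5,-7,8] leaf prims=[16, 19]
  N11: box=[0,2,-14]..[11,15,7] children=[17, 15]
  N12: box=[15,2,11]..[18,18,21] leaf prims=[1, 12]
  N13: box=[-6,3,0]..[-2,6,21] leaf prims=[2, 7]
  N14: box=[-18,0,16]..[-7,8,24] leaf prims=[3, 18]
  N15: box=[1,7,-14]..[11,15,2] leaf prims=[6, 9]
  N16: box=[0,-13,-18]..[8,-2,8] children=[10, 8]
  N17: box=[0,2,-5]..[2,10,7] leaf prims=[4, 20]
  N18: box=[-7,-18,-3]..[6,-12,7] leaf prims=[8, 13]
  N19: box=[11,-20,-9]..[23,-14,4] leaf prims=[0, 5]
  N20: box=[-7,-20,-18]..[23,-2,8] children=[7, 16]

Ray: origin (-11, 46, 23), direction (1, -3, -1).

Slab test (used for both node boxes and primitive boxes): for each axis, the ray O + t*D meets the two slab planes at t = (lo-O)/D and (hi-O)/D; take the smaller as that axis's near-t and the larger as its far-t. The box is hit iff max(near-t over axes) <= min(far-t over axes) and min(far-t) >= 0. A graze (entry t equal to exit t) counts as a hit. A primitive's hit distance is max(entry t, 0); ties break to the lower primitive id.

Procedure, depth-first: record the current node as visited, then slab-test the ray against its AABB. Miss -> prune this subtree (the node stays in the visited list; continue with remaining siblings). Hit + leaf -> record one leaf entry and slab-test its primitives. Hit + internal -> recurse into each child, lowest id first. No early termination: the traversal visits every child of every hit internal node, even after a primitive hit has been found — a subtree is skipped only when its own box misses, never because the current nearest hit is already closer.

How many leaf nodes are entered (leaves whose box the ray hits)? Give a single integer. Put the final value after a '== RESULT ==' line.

Walk:
N0 x:[-7,34] y:[8,22] z:[-1,41] -> hit [8,22], descend [1, 20]
  N1 x:[-7,32] y:[8,46/3] z:[-1,39] -> hit [8,46/3], descend [2, 6]
    N2 x:[-7,9] y:[8,46/3] z:[-1,39] -> hit [8,9], descend [3, 5]
      N3 x:[-7,9] y:[38/3,46/3] z:[-1,23] -> miss, prune
      N5 x:[-4,9] y:[8,29/3] z:[8,39] -> hit [8,9] leaf, test {P11@t=9, P17(miss)}
    N6 x:[11,32] y:[28/3,44/3] z:[2,37] -> hit [11,44/3], descend [9, 11]
      N9 x:[26,32] y:[28/3,44/3] z:[2,31] -> miss, prune
      N11 x:[11,22] y:[31/3,44/3] z:[16,37] -> miss, prune
  N20 x:[4,34] y:[16,22] z:[15,41] -> hit [16,22], descend [7, 16]
    N7 x:[4,34] y:[58/3,22] z:[16,32] -> hit [58/3,22], descend [18, 19]
      N18 x:[4,17] y:[58/3,64/3] z:[16,26] -> miss, prune
      N19 x:[22,34] y:[20,22] z:[19,32] -> hit [22,22] leaf, test {P0(miss), P5(miss)}
    N16 x:[11,19] y:[16,59/3] z:[15,41] -> hit [16,19], descend [8, 10]
      N8 x:[14,19] y:[16,55/3] z:[34,41] -> miss, prune
      N10 x:[11,16] y:[53/3,59/3] z:[15,25] -> miss, prune

Summary -> nodes [0, 1, 2, 3, 5, 6, 9, 11, 20, 7, 18, 19, 16, 8, 10]; box-tests=15; leaf-entries=2; first=P11

== RESULT ==
2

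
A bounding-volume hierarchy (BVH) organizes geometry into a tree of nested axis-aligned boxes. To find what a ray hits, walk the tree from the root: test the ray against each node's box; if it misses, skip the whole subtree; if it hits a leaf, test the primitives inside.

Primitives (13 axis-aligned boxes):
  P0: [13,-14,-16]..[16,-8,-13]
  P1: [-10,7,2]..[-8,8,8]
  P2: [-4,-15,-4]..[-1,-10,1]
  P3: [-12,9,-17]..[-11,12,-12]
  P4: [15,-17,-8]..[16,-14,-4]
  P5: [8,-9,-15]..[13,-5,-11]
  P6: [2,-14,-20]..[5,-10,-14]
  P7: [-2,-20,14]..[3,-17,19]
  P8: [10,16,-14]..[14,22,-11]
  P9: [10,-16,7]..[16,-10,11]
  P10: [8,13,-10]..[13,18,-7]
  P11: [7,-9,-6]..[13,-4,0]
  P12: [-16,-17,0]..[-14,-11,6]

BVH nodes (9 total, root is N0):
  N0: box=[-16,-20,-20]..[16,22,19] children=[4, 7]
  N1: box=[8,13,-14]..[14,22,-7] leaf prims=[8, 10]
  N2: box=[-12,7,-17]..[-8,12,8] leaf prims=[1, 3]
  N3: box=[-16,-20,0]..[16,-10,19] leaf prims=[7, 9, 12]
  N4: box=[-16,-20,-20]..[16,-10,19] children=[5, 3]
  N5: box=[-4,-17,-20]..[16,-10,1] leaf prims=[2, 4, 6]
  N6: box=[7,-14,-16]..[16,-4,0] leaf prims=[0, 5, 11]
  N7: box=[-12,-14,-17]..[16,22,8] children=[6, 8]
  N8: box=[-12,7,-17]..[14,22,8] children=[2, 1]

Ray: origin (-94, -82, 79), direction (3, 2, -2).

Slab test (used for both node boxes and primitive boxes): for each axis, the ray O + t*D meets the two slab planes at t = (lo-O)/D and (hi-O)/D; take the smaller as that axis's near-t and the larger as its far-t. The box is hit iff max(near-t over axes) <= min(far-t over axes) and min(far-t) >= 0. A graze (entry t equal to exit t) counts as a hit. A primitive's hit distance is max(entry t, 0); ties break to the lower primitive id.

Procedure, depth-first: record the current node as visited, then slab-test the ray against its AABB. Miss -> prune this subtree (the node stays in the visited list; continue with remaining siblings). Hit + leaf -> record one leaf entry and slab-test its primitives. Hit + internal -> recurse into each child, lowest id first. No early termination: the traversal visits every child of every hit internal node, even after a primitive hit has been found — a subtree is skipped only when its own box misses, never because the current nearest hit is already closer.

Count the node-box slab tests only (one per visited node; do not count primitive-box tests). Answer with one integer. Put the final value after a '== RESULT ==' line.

Walk:
N0 x:[26,110/3] y:[31,52] z:[30,99/2] -> hit [31,110/3], descend [4, 7]
  N4 x:[26,110/3] y:[31,36] z:[30,99/2] -> hit [31,36], descend [3, 5]
    N3 x:[26,110/3] y:[31,36] z:[30,79/2] -> hit [31,36] leaf, test {P7@t=31, P9@t=104/3, P12(miss)}
    N5 x:[30,110/3] y:[65/2,36] z:[39,99/2] -> miss, prune
  N7 x:[82/3,110/3] y:[34,52] z:[71/2,48] -> hit [71/2,110/3], descend [6, 8]
    N6 x:[101/3,110/3] y:[34,39] z:[79/2,95/2] -> miss, prune
    N8 x:[82/3,36] y:[89/2,52] z:[71/2,48] -> miss, prune

Visited [0, 4, 3, 5, 7, 6, 8]. Tests: 7 box, 1 leaf. Nearest: P7.

== RESULT ==
7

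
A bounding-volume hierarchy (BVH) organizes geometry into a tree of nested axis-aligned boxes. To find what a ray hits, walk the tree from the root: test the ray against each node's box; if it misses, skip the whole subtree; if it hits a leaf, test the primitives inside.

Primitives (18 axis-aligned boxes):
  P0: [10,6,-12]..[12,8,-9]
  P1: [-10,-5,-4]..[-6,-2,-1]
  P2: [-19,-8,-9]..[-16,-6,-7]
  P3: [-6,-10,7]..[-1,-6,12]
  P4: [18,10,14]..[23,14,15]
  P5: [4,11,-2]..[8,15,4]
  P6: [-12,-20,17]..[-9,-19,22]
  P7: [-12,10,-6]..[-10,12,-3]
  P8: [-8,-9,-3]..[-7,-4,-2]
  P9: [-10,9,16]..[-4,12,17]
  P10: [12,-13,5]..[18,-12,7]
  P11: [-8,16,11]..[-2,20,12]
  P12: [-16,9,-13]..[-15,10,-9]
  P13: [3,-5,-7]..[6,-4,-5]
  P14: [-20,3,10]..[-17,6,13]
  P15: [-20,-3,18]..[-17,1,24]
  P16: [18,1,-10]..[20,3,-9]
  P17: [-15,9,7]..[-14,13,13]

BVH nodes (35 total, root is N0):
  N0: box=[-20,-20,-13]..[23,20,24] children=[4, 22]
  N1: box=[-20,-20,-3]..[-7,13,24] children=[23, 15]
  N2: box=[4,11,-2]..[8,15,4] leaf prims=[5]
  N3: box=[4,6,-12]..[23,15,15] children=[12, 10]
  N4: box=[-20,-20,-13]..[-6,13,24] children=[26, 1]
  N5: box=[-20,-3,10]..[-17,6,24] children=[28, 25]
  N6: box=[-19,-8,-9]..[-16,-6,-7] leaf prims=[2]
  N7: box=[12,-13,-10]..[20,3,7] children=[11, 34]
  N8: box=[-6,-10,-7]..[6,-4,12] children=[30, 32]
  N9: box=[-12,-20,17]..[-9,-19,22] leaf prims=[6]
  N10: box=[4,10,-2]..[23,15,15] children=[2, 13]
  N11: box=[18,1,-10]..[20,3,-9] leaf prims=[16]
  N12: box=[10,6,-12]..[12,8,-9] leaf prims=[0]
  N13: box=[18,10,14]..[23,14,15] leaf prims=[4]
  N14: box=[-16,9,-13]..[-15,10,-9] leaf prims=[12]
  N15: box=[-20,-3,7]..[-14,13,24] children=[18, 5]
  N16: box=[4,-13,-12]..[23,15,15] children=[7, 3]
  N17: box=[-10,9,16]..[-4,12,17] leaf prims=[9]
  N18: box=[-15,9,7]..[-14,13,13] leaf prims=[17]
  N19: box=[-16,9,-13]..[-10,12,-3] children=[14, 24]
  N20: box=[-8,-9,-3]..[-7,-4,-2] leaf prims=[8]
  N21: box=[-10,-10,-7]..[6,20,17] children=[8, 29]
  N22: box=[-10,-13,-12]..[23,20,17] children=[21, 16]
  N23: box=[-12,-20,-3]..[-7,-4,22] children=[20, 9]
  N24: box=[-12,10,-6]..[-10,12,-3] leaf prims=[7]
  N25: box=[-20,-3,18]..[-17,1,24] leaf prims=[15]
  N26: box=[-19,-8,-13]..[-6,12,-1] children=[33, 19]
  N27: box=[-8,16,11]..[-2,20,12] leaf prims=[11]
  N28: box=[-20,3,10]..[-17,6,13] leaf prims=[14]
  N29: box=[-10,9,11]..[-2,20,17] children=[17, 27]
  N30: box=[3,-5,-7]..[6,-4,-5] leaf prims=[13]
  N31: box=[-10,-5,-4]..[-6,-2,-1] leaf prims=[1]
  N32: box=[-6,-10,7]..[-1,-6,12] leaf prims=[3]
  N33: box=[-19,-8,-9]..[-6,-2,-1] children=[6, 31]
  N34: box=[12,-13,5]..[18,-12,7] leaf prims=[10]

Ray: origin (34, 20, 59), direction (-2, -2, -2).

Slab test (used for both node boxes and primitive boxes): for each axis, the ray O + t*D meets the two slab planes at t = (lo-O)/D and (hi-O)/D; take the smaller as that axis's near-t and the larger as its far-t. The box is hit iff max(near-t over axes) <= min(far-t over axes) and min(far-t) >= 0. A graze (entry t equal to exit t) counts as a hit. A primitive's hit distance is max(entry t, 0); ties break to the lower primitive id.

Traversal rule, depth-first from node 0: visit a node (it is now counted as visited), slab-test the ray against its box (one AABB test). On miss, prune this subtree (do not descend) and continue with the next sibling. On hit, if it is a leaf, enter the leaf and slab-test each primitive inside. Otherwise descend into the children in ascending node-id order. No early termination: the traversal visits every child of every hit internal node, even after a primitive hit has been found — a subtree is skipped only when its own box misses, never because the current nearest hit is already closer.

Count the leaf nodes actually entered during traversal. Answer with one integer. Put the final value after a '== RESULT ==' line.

Traverse from the root:
N0 x:[11/2,27] y:[0,20] z:[35/2,36] -> hit [35/2,20], descend [4, 22]
  N4 x:[20,27] y:[7/2,20] z:[35/2,36] -> hit [20,20], descend [1, 26]
    N1 x:[41/2,27] y:[7/2,20] z:[35/2,31] -> miss, prune
    N26 x:[20,53/2] y:[4,14] z:[30,36] -> miss, prune
  N22 x:[11/2,22] y:[0,33/2] z:[21,71/2] -> miss, prune

Summary -> nodes [0, 4, 1, 26, 22]; box-tests=5; leaf-entries=0; first=miss

== RESULT ==
0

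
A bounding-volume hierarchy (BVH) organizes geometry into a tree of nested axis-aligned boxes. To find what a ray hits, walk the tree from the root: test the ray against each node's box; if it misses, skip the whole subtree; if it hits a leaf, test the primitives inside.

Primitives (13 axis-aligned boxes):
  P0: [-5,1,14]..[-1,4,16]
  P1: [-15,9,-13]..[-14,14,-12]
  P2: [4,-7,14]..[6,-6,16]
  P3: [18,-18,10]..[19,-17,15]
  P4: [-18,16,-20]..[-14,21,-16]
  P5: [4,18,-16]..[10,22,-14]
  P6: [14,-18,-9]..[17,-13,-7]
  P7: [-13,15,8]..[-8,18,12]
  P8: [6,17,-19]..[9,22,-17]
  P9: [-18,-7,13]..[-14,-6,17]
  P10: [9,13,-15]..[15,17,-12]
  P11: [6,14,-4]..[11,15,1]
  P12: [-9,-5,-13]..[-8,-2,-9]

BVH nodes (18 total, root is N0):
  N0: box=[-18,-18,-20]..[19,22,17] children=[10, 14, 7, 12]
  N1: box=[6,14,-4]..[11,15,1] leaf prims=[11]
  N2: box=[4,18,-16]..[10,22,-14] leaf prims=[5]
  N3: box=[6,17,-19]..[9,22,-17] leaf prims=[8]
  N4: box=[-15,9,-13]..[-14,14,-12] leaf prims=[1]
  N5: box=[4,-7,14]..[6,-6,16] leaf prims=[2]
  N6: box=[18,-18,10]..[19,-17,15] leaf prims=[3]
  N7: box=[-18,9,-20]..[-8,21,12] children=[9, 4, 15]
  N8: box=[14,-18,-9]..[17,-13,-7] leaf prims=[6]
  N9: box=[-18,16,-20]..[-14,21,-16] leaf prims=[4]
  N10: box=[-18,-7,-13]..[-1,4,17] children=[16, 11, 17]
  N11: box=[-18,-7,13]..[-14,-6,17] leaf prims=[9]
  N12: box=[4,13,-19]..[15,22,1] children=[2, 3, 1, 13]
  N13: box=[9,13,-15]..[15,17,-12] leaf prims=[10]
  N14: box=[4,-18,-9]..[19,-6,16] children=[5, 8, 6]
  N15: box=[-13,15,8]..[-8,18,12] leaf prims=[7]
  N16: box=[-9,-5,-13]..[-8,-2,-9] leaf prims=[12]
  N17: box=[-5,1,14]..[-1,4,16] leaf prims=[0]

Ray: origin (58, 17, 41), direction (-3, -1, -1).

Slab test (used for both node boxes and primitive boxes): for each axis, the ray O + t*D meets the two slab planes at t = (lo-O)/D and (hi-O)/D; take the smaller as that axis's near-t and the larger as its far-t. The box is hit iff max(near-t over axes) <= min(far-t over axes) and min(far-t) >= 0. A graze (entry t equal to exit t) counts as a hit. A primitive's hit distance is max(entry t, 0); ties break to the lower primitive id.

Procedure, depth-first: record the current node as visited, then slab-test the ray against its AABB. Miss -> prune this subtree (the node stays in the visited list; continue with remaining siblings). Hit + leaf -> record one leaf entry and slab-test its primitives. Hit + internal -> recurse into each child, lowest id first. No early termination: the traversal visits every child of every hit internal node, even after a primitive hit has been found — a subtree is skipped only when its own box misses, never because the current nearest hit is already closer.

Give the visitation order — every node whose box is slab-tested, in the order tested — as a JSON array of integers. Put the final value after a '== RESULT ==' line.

Traverse from the root:
N0 x:[13,76/3] y:[-5,35] z:[24,61] -> hit [24,76/3], descend [7, 10, 12, 14]
  N7 x:[22,76/3] y:[-4,8] z:[29,61] -> miss, prune
  N10 x:[59/3,76/3] y:[13,24] z:[24,54] -> hit [24,24], descend [11, 16, 17]
    N11 x:[24,76/3] y:[23,24] z:[24,28] -> hit [24,24] leaf, test {P9@t=24}
    N16 x:[22,67/3] y:[19,22] z:[50,54] -> miss, prune
    N17 x:[59/3,21] y:[13,16] z:[25,27] -> miss, prune
  N12 x:[43/3,18] y:[-5,4] z:[40,60] -> miss, prune
  N14 x:[13,18] y:[23,35] z:[25,50] -> miss, prune

Visited [0, 7, 10, 11, 16, 17, 12, 14]. Tests: 8 box, 1 leaf. Nearest: P9.

== RESULT ==
[0, 7, 10, 11, 16, 17, 12, 14]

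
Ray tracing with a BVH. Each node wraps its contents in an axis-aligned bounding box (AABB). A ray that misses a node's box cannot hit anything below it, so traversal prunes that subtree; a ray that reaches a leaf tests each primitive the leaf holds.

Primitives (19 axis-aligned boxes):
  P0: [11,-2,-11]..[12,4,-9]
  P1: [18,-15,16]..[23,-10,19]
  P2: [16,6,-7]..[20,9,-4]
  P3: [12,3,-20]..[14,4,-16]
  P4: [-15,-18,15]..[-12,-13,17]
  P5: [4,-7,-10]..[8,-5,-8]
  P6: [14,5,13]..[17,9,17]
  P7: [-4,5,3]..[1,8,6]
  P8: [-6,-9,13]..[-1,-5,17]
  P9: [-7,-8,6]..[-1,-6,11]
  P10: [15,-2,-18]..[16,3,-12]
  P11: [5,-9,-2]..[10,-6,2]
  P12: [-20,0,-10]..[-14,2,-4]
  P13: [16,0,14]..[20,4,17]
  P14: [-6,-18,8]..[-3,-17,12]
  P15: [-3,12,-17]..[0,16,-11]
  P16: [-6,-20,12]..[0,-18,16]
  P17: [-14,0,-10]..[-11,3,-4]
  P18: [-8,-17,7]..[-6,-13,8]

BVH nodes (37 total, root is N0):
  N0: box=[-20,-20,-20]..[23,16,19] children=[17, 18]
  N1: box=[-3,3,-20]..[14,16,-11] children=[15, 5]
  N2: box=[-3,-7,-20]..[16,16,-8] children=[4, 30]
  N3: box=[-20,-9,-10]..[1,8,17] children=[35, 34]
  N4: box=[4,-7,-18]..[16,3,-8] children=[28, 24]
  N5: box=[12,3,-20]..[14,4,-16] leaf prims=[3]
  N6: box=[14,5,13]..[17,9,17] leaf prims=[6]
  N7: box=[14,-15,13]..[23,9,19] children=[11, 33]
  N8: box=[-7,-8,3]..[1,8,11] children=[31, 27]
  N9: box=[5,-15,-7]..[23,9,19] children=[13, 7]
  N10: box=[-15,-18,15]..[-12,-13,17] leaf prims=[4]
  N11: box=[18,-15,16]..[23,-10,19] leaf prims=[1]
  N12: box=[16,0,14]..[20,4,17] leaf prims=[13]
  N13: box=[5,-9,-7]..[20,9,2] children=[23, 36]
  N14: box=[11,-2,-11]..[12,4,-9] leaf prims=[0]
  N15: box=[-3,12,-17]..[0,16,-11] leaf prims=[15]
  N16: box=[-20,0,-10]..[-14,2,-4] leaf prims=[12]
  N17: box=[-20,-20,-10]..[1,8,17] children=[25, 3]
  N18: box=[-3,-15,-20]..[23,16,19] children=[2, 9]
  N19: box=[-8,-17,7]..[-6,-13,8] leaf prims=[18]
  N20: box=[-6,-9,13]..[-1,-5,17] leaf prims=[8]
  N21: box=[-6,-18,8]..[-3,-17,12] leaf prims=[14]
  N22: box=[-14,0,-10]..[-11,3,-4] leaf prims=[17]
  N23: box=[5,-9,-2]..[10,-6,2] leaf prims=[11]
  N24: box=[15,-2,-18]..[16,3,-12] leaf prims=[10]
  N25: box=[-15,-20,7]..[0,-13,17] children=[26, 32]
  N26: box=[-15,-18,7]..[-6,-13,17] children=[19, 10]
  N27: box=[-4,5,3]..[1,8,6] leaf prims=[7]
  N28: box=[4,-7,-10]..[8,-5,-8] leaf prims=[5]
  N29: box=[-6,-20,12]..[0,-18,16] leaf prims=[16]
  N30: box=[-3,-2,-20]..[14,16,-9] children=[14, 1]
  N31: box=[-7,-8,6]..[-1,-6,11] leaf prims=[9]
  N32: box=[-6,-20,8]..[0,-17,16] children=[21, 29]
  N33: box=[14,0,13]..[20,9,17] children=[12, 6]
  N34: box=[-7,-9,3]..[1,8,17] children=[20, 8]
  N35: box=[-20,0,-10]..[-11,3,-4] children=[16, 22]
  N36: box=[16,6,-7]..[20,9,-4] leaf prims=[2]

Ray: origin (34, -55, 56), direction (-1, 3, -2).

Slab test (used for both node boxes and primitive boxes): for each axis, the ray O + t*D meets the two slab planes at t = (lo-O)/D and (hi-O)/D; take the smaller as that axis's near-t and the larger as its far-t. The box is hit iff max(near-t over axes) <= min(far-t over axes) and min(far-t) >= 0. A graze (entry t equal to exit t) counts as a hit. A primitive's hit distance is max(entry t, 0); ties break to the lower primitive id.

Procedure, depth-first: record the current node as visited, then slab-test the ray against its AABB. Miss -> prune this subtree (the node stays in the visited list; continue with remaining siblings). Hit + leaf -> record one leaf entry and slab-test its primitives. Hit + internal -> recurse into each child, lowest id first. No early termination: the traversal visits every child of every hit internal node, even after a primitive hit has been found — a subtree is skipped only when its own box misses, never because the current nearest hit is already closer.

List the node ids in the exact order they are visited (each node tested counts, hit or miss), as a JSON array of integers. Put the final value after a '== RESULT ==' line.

Trace the traversal:
N0 x:[11,54] y:[35/3,71/3] z:[37/2,38] -> hit [37/2,71/3], descend [17, 18]
  N17 x:[33,54] y:[35/3,21] z:[39/2,33] -> miss, prune
  N18 x:[11,37] y:[40/3,71/3] z:[37/2,38] -> hit [37/2,71/3], descend [2, 9]
    N2 x:[18,37] y:[16,71/3] z:[32,38] -> miss, prune
    N9 x:[11,29] y:[40/3,64/3] z:[37/2,63/2] -> hit [37/2,64/3], descend [7, 13]
      N7 x:[11,20] y:[40/3,64/3] z:[37/2,43/2] -> hit [37/2,20], descend [11, 33]
        N11 x:[11,16] y:[40/3,15] z:[37/2,20] -> miss, prune
        N33 x:[14,20] y:[55/3,64/3] z:[39/2,43/2] -> hit [39/2,20], descend [6, 12]
          N6 x:[17,20] y:[20,64/3] z:[39/2,43/2] -> hit [20,20] leaf, test {P6@t=20}
          N12 x:[14,18] y:[55/3,59/3] z:[39/2,21] -> miss, prune
      N13 x:[14,29] y:[46/3,64/3] z:[27,63/2] -> miss, prune

order=[0, 17, 18, 2, 9, 7, 11, 33, 6, 12, 13]  |boxes|=11  |leaves|=1  hit=P6

== RESULT ==
[0, 17, 18, 2, 9, 7, 11, 33, 6, 12, 13]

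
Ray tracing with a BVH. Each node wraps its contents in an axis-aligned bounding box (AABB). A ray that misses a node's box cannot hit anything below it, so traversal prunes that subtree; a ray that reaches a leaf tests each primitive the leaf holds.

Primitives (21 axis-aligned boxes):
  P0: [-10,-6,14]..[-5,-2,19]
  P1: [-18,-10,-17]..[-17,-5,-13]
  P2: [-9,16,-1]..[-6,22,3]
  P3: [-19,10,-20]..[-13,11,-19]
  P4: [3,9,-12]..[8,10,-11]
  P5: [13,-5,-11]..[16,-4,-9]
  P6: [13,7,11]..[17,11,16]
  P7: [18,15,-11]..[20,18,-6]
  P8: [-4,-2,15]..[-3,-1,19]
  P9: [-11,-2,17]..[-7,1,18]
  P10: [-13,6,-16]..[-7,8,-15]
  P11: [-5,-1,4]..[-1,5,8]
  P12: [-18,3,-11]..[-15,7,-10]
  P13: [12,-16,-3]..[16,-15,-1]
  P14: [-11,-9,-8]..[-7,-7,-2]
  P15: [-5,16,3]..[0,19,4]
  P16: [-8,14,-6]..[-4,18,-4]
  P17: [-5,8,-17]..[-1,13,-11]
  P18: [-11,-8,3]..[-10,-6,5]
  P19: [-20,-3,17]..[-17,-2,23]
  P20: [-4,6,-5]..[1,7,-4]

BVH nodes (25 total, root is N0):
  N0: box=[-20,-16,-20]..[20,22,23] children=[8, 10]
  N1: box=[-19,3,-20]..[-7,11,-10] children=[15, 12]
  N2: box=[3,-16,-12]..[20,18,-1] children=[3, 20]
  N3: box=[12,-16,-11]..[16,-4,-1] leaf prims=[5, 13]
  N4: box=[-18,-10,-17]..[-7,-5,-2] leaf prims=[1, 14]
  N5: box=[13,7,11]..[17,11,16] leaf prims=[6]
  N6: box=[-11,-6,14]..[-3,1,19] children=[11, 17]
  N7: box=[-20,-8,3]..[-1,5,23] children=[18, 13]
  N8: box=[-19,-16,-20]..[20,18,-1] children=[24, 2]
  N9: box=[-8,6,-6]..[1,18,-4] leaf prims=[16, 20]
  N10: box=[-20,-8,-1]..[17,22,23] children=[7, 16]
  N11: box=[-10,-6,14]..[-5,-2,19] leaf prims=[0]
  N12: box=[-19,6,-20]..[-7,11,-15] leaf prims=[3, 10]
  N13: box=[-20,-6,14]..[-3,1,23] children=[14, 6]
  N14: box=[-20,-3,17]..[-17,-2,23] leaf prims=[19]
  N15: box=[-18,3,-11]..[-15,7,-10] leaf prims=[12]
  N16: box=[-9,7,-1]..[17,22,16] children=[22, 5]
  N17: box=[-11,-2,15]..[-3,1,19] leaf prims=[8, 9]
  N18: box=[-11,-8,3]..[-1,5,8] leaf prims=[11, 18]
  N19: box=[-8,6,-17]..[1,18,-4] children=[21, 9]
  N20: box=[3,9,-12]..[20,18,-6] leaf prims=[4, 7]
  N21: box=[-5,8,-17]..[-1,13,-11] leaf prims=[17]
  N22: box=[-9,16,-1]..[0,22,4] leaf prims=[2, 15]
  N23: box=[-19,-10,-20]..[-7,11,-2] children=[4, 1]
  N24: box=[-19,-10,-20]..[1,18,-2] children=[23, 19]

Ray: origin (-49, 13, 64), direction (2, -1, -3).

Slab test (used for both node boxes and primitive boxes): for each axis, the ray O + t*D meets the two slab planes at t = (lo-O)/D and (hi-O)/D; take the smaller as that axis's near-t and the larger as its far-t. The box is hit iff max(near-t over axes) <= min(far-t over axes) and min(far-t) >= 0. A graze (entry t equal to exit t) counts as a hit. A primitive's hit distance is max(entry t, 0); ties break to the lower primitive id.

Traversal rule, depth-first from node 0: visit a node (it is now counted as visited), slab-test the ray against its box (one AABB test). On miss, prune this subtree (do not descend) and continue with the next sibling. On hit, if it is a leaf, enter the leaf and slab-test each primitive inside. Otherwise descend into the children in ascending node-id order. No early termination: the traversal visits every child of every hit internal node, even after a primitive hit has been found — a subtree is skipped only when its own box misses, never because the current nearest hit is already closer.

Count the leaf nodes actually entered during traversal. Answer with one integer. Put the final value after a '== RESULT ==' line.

Traverse from the root:
N0 x:[29/2,69/2] y:[-9,29] z:[41/3,28] -> hit [29/2,28], descend [8, 10]
  N8 x:[15,69/2] y:[-5,29] z:[65/3,28] -> hit [65/3,28], descend [2, 24]
    N2 x:[26,69/2] y:[-5,29] z:[65/3,76/3] -> miss, prune
    N24 x:[15,25] y:[-5,23] z:[22,28] -> hit [22,23], descend [19, 23]
      N19 x:[41/2,25] y:[-5,7] z:[68/3,27] -> miss, prune
      N23 x:[15,21] y:[2,23] z:[22,28] -> miss, prune
  N10 x:[29/2,33] y:[-9,21] z:[41/3,65/3] -> hit [29/2,21], descend [7, 16]
    N7 x:[29/2,24] y:[8,21] z:[41/3,61/3] -> hit [29/2,61/3], descend [13, 18]
      N13 x:[29/2,23] y:[12,19] z:[41/3,50/3] -> hit [29/2,50/3], descend [6, 14]
        N6 x:[19,23] y:[12,19] z:[15,50/3] -> miss, prune
        N14 x:[29/2,16] y:[15,16] z:[41/3,47/3] -> hit [15,47/3] leaf, test {P19@t=15}
      N18 x:[19,24] y:[8,21] z:[56/3,61/3] -> hit [19,61/3] leaf, test {P11(miss), P18(miss)}
    N16 x:[20,33] y:[-9,6] z:[16,65/3] -> miss, prune

13 AABB tests over nodes [0, 8, 2, 24, 19, 23, 10, 7, 13, 6, 14, 18, 16]; 2 leaves entered; closest P19.

== RESULT ==
2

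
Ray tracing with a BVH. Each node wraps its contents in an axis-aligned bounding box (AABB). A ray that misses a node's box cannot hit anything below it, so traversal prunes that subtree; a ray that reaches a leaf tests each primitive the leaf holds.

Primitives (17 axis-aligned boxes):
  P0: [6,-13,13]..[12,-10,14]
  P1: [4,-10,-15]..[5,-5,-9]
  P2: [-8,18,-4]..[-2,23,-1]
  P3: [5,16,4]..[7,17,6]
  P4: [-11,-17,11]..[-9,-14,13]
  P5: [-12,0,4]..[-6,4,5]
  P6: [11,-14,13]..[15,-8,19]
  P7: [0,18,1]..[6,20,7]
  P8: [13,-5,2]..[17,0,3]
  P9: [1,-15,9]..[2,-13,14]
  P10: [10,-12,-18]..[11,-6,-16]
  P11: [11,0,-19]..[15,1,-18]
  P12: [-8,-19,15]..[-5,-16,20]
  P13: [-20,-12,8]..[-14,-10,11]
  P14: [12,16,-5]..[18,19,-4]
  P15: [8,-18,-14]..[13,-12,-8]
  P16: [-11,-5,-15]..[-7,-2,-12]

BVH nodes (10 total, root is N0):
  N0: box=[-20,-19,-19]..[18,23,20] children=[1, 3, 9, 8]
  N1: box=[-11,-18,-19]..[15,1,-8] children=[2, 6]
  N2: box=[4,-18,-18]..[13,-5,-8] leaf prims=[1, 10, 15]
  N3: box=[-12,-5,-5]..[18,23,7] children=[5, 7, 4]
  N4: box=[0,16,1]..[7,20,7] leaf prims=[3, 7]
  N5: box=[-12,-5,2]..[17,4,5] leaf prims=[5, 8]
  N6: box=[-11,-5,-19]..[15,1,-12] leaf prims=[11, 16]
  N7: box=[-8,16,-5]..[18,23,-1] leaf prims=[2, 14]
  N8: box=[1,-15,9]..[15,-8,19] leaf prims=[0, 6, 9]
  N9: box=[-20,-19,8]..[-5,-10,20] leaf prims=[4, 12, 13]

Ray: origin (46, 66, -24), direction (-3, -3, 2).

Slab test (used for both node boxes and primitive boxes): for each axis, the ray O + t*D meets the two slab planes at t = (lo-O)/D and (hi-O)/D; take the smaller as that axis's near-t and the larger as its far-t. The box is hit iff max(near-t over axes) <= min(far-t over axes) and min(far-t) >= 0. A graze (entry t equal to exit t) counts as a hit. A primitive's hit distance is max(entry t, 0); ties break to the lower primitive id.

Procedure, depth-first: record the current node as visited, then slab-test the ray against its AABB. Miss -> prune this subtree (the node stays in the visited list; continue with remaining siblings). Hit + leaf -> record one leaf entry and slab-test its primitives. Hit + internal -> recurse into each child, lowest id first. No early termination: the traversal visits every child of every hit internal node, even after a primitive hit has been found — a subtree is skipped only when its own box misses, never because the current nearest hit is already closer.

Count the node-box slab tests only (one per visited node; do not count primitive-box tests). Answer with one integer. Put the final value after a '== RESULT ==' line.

Trace the traversal:
N0 x:[28/3,22] y:[43/3,85/3] z:[5/2,22] -> hit [43/3,22], descend [1, 3, 8, 9]
  N1 x:[31/3,19] y:[65/3,28] z:[5/2,8] -> miss, prune
  N3 x:[28/3,58/3] y:[43/3,71/3] z:[19/2,31/2] -> hit [43/3,31/2], descend [4, 5, 7]
    N4 x:[13,46/3] y:[46/3,50/3] z:[25/2,31/2] -> hit [46/3,46/3] leaf, test {P3(miss), P7@t=46/3}
    N5 x:[29/3,58/3] y:[62/3,71/3] z:[13,29/2] -> miss, prune
    N7 x:[28/3,18] y:[43/3,50/3] z:[19/2,23/2] -> miss, prune
  N8 x:[31/3,15] y:[74/3,27] z:[33/2,43/2] -> miss, prune
  N9 x:[17,22] y:[76/3,85/3] z:[16,22] -> miss, prune

8 AABB tests over nodes [0, 1, 3, 4, 5, 7, 8, 9]; 1 leaf entered; closest P7.

== RESULT ==
8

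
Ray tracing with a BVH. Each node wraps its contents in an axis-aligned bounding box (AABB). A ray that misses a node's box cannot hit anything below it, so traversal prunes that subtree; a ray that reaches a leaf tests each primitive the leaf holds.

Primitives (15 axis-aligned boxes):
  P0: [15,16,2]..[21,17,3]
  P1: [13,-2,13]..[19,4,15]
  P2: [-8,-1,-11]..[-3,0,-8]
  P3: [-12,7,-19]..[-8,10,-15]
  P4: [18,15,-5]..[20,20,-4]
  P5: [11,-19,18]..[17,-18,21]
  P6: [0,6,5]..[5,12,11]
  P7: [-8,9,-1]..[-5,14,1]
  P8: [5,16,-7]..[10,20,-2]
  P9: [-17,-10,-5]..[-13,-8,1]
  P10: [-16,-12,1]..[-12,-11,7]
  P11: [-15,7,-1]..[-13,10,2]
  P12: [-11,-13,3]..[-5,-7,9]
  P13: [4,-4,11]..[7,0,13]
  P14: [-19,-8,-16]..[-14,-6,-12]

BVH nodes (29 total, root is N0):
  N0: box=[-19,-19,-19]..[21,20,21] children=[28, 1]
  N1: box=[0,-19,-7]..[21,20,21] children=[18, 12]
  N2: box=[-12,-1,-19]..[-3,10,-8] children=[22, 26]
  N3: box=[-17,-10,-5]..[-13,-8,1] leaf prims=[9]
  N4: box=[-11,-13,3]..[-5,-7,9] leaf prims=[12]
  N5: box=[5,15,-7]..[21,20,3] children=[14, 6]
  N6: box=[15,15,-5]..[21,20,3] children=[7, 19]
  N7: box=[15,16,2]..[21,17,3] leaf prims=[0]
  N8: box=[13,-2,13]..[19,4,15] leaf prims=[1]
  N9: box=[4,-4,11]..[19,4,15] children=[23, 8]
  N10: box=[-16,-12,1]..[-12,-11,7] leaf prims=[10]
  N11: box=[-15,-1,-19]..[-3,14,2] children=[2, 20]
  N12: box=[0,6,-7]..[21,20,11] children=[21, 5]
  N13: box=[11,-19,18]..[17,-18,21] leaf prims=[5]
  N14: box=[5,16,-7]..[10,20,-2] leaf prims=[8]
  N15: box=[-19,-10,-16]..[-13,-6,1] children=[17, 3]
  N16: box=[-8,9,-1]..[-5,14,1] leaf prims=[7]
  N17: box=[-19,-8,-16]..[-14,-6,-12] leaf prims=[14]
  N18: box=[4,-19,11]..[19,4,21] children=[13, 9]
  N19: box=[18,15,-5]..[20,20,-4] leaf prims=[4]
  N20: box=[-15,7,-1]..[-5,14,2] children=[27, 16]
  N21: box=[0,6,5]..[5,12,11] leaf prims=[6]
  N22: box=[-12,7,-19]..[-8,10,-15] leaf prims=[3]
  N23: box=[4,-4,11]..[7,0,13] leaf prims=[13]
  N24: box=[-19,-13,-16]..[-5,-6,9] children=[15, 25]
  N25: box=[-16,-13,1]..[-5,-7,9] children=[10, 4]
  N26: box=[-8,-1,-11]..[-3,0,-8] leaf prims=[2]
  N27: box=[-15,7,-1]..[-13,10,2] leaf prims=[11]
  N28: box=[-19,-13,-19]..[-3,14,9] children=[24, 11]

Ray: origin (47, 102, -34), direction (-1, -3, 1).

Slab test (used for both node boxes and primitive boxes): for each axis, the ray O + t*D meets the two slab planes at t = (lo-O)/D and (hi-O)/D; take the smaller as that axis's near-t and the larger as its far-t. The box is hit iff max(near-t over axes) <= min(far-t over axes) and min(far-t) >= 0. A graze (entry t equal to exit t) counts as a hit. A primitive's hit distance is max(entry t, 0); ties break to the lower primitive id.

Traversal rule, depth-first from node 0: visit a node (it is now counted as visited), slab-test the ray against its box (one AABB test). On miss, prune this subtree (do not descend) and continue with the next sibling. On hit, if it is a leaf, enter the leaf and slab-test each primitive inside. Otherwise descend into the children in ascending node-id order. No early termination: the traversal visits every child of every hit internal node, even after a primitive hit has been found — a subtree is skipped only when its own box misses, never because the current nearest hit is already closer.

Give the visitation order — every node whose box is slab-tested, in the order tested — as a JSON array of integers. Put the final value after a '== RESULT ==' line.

Traverse from the root:
N0 x:[26,66] y:[82/3,121/3] z:[15,55] -> hit [82/3,121/3], descend [1, 28]
  N1 x:[26,47] y:[82/3,121/3] z:[27,55] -> hit [82/3,121/3], descend [12, 18]
    N12 x:[26,47] y:[82/3,32] z:[27,45] -> hit [82/3,32], descend [5, 21]
      N5 x:[26,42] y:[82/3,29] z:[27,37] -> hit [82/3,29], descend [6, 14]
        N6 x:[26,32] y:[82/3,29] z:[29,37] -> hit [29,29], descend [7, 19]
          N7 x:[26,32] y:[85/3,86/3] z:[36,37] -> miss, prune
          N19 x:[27,29] y:[82/3,29] z:[29,30] -> hit [29,29] leaf, test {P4@t=29}
        N14 x:[37,42] y:[82/3,86/3] z:[27,32] -> miss, prune
      N21 x:[42,47] y:[30,32] z:[39,45] -> miss, prune
    N18 x:[28,43] y:[98/3,121/3] z:[45,55] -> miss, prune
  N28 x:[50,66] y:[88/3,115/3] z:[15,43] -> miss, prune

Visited [0, 1, 12, 5, 6, 7, 19, 14, 21, 18, 28]. Tests: 11 box, 1 leaf. Nearest: P4.

== RESULT ==
[0, 1, 12, 5, 6, 7, 19, 14, 21, 18, 28]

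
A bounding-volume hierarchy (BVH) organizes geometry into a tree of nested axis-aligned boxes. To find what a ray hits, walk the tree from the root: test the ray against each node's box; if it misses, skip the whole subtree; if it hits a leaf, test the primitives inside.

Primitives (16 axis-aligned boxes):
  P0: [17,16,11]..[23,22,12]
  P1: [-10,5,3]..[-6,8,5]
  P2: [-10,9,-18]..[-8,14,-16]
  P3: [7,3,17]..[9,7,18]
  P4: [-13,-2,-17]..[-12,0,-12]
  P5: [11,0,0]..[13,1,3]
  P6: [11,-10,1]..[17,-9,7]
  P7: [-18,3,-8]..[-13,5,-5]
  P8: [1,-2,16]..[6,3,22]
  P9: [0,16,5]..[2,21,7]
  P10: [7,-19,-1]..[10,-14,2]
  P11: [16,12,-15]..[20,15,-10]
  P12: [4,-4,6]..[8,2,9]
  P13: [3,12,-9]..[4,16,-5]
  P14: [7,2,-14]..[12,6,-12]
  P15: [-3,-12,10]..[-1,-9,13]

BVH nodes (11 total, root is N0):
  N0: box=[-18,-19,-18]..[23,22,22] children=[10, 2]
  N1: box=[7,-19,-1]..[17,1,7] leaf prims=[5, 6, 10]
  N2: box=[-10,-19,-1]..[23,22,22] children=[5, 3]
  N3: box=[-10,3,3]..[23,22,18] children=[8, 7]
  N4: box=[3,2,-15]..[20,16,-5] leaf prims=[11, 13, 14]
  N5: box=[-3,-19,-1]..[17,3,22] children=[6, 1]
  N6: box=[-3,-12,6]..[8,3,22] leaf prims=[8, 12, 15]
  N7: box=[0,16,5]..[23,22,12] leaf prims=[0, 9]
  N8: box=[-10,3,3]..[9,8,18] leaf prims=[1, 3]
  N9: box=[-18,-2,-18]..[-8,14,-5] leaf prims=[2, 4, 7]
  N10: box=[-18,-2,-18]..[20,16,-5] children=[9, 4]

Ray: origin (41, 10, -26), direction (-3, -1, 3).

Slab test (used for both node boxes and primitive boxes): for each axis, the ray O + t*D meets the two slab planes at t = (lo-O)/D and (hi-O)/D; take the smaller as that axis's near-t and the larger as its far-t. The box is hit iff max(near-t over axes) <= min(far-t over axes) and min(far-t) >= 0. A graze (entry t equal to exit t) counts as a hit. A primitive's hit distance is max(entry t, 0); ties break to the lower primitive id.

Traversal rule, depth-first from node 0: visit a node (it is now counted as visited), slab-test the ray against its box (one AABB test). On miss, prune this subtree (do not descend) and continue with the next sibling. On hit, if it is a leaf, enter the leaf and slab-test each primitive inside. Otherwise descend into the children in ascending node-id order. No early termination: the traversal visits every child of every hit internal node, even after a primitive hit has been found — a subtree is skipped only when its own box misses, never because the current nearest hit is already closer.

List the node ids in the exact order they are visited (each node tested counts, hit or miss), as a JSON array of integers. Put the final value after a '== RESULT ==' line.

Traverse from the root:
N0 x:[6,59/3] y:[-12,29] z:[8/3,16] -> hit [6,16], descend [2, 10]
  N2 x:[6,17] y:[-12,29] z:[25/3,16] -> hit [25/3,16], descend [3, 5]
    N3 x:[6,17] y:[-12,7] z:[29/3,44/3] -> miss, prune
    N5 x:[8,44/3] y:[7,29] z:[25/3,16] -> hit [25/3,44/3], descend [1, 6]
      N1 x:[8,34/3] y:[9,29] z:[25/3,11] -> hit [9,11] leaf, test {P5@t=28/3, P6(miss), P10(miss)}
      N6 x:[11,44/3] y:[7,22] z:[32/3,16] -> hit [11,44/3] leaf, test {P8(miss), P12@t=11, P15(miss)}
  N10 x:[7,59/3] y:[-6,12] z:[8/3,7] -> hit [7,7], descend [4, 9]
    N4 x:[7,38/3] y:[-6,8] z:[11/3,7] -> hit [7,7] leaf, test {P11(miss), P13(miss), P14(miss)}
    N9 x:[49/3,59/3] y:[-4,12] z:[8/3,7] -> miss, prune

order=[0, 2, 3, 5, 1, 6, 10, 4, 9]  |boxes|=9  |leaves|=3  hit=P5

== RESULT ==
[0, 2, 3, 5, 1, 6, 10, 4, 9]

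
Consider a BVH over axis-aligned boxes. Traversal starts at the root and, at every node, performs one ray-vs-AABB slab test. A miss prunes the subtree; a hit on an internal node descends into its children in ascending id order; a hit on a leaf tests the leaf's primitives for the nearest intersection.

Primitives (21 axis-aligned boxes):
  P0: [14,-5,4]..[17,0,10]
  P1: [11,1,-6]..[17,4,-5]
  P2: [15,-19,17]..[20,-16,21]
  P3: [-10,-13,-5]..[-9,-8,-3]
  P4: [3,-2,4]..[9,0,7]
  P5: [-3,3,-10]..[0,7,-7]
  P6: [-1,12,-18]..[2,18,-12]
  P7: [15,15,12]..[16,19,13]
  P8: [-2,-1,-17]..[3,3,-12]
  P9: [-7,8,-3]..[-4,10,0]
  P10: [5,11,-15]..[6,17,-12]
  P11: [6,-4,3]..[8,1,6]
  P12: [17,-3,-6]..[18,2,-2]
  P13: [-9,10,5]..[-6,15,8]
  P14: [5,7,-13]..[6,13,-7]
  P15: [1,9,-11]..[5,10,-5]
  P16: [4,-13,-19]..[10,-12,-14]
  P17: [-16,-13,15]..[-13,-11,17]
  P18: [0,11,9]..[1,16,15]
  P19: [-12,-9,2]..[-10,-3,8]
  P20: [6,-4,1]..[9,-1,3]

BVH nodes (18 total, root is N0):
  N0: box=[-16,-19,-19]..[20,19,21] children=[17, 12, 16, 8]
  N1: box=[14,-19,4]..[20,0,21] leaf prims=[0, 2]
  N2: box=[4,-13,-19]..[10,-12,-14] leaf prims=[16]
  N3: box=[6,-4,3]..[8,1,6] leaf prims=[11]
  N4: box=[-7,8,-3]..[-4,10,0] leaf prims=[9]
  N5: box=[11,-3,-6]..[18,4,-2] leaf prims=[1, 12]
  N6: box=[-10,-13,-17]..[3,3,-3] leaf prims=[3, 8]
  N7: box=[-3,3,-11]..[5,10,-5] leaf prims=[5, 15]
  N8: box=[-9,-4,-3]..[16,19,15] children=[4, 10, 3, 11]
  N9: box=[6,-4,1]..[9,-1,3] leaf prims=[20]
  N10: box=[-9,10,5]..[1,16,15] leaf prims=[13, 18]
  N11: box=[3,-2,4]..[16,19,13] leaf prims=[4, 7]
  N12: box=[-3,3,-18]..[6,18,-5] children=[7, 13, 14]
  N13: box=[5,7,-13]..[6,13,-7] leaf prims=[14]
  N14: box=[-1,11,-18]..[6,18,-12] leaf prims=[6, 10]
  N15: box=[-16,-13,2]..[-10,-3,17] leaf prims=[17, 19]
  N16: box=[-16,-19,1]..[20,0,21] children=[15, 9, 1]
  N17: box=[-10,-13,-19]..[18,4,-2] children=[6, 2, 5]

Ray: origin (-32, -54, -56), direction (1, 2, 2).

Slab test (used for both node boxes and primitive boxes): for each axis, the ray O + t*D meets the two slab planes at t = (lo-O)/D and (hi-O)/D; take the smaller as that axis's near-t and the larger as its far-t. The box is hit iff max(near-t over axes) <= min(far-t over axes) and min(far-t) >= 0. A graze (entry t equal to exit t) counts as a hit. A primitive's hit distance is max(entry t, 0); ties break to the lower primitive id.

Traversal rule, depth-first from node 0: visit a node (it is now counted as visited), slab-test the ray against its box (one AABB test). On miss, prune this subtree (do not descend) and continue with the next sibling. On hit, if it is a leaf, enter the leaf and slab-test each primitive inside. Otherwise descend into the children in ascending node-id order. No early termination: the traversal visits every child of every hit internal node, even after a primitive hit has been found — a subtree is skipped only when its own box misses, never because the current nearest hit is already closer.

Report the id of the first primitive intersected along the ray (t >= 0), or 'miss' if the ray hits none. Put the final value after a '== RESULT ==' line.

Trace the traversal:
N0 x:[16,52] y:[35/2,73/2] z:[37/2,77/2] -> hit [37/2,73/2], descend [8, 12, 16, 17]
  N8 x:[23,48] y:[25,73/2] z:[53/2,71/2] -> hit [53/2,71/2], descend [3, 4, 10, 11]
    N3 x:[38,40] y:[25,55/2] z:[59/2,31] -> miss, prune
    N4 x:[25,28] y:[31,32] z:[53/2,28] -> miss, prune
    N10 x:[23,33] y:[32,35] z:[61/2,71/2] -> hit [32,33] leaf, test {P13(miss), P18@t=65/2}
    N11 x:[35,48] y:[26,73/2] z:[30,69/2] -> miss, prune
  N12 x:[29,38] y:[57/2,36] z:[19,51/2] -> miss, prune
  N16 x:[16,52] y:[35/2,27] z:[57/2,77/2] -> miss, prune
  N17 x:[22,50] y:[41/2,29] z:[37/2,27] -> hit [22,27], descend [2, 5, 6]
    N2 x:[36,42] y:[41/2,21] z:[37/2,21] -> miss, prune
    N5 x:[43,50] y:[51/2,29] z:[25,27] -> miss, prune
    N6 x:[22,35] y:[41/2,57/2] z:[39/2,53/2] -> hit [22,53/2] leaf, test {P3(miss), P8(miss)}

12 AABB tests over nodes [0, 8, 3, 4, 10, 11, 12, 16, 17, 2, 5, 6]; 2 leaves entered; closest P18.

== RESULT ==
18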